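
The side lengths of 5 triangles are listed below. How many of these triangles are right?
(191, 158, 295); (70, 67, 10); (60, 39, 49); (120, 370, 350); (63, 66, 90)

1

(191,158,295): 158²+191² = 61445 < 87025 = 295² → obtuse
(70,67,10): 10²+67² = 4589 < 4900 = 70² → obtuse
(60,39,49): 39²+49² = 3922 > 3600 = 60² → acute
(120,370,350): 120²+350² = 136900 = 370² → right
(63,66,90): 63²+66² = 8325 > 8100 = 90² → acute
1 of the 5 is right.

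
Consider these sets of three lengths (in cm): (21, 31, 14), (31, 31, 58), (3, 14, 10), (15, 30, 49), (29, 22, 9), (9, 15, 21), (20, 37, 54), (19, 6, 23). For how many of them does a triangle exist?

(14,21,31): 14+21 > 31 → valid
(31,31,58): 31+31 > 58 → valid
(3,10,14): 3+10 ≤ 14 → not valid
(15,30,49): 15+30 ≤ 49 → not valid
(9,22,29): 9+22 > 29 → valid
(9,15,21): 9+15 > 21 → valid
(20,37,54): 20+37 > 54 → valid
(6,19,23): 6+19 > 23 → valid
6 of the 8 triples form a triangle.

6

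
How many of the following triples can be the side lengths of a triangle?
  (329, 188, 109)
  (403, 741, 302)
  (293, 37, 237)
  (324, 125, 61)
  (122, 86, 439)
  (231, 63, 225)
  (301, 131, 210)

2

(109,188,329): 109+188 ≤ 329 → not valid
(302,403,741): 302+403 ≤ 741 → not valid
(37,237,293): 37+237 ≤ 293 → not valid
(61,125,324): 61+125 ≤ 324 → not valid
(86,122,439): 86+122 ≤ 439 → not valid
(63,225,231): 63+225 > 231 → valid
(131,210,301): 131+210 > 301 → valid
2 of the 7 triples form a triangle.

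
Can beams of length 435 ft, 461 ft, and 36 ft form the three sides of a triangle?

The longest side is 461, and the other two sum to 471.
Since 471 > 461, the triangle inequality holds.

Yes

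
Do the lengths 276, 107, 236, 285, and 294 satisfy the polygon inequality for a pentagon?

A pentagon exists iff every side is shorter than the sum of the others — equivalently, the longest side is less than the sum of the rest.
Longest side 294 < 904 (sum of the remaining 4), so yes.

Yes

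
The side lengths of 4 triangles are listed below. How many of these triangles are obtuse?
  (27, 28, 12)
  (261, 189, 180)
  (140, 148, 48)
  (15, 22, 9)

(27,28,12): 12²+27² = 873 > 784 = 28² → acute
(261,189,180): 180²+189² = 68121 = 261² → right
(140,148,48): 48²+140² = 21904 = 148² → right
(15,22,9): 9²+15² = 306 < 484 = 22² → obtuse
1 of the 4 is obtuse.

1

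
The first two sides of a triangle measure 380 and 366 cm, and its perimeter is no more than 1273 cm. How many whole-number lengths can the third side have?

513

Triangle inequality: 14 < x < 746. Perimeter ≤ 1273 gives x ≤ 1273 − 380 − 366 = 527.
So 14 < x ≤ 527; integers 15 through 527: 513 values.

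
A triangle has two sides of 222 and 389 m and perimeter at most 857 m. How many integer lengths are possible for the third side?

Triangle inequality: 167 < x < 611. Perimeter ≤ 857 gives x ≤ 857 − 222 − 389 = 246.
So 167 < x ≤ 246; integers 168 through 246: 79 values.

79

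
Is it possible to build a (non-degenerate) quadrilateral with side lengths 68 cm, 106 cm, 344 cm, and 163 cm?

For a quadrilateral, each side must be shorter than the sum of the others.
Here the longest side is 344, but the remaining 3 sides sum to only 337.

No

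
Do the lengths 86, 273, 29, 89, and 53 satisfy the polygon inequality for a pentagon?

For a pentagon, each side must be shorter than the sum of the others.
Here the longest side is 273, but the remaining 4 sides sum to only 257.

No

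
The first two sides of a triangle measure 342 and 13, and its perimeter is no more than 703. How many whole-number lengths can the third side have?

Triangle inequality: 329 < x < 355. Perimeter ≤ 703 gives x ≤ 703 − 342 − 13 = 348.
So 329 < x ≤ 348; integers 330 through 348: 19 values.

19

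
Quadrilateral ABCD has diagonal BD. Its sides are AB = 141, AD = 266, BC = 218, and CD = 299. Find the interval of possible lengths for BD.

125 < BD < 407

From triangle ABD: |141 − 266| < BD < 141 + 266, i.e. 125 < BD < 407.
From triangle CBD: 81 < BD < 517.
Both must hold, so BD lies in the intersection.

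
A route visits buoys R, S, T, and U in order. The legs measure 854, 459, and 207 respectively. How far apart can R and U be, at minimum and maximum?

The maximum is all hops collinear in one direction: 854 + 459 + 207 = 1520.
The longest hop is 854; the others sum to 666. Folding the others back against it leaves at least 854 − 666 = 188.

188 ≤ RU ≤ 1520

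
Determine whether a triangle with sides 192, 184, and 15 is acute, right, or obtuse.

obtuse

Compare the square of the longest side to the sum of squares of the other two: 15² + 184² = 34081 < 36864 = 192².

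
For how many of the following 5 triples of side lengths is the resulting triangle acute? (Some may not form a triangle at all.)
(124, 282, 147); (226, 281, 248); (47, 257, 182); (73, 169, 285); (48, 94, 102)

(124,282,147): 124+147 ≤ 282, not a triangle
(226,281,248): 226²+248² = 112580 > 78961 = 281² → acute
(47,257,182): 47+182 ≤ 257, not a triangle
(73,169,285): 73+169 ≤ 285, not a triangle
(48,94,102): 48²+94² = 11140 > 10404 = 102² → acute
2 of the 5 are acute.

2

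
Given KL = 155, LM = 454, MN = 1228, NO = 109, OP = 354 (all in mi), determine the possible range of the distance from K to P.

The maximum is all hops collinear in one direction: 155 + 454 + 1228 + 109 + 354 = 2300.
The longest hop is 1228; the others sum to 1072. Folding the others back against it leaves at least 1228 − 1072 = 156.

156 ≤ KP ≤ 2300 mi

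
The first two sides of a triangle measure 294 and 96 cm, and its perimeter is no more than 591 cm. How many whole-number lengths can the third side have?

Triangle inequality: 198 < x < 390. Perimeter ≤ 591 gives x ≤ 591 − 294 − 96 = 201.
So 198 < x ≤ 201; integers 199 through 201: 3 values.

3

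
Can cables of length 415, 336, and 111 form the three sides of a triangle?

The longest side is 415, and the other two sum to 447.
Since 447 > 415, the triangle inequality holds.

Yes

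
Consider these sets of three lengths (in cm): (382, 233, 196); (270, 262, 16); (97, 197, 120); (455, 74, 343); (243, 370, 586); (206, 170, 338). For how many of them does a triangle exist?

5

(196,233,382): 196+233 > 382 → valid
(16,262,270): 16+262 > 270 → valid
(97,120,197): 97+120 > 197 → valid
(74,343,455): 74+343 ≤ 455 → not valid
(243,370,586): 243+370 > 586 → valid
(170,206,338): 170+206 > 338 → valid
5 of the 6 triples form a triangle.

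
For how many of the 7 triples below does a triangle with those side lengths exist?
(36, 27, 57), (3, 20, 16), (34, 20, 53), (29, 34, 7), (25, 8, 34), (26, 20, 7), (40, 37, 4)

(27,36,57): 27+36 > 57 → valid
(3,16,20): 3+16 ≤ 20 → not valid
(20,34,53): 20+34 > 53 → valid
(7,29,34): 7+29 > 34 → valid
(8,25,34): 8+25 ≤ 34 → not valid
(7,20,26): 7+20 > 26 → valid
(4,37,40): 4+37 > 40 → valid
5 of the 7 triples form a triangle.

5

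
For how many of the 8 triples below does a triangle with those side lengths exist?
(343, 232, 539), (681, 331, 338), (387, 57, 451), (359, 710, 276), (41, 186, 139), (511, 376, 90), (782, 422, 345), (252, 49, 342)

1

(232,343,539): 232+343 > 539 → valid
(331,338,681): 331+338 ≤ 681 → not valid
(57,387,451): 57+387 ≤ 451 → not valid
(276,359,710): 276+359 ≤ 710 → not valid
(41,139,186): 41+139 ≤ 186 → not valid
(90,376,511): 90+376 ≤ 511 → not valid
(345,422,782): 345+422 ≤ 782 → not valid
(49,252,342): 49+252 ≤ 342 → not valid
1 of the 8 triples forms a triangle.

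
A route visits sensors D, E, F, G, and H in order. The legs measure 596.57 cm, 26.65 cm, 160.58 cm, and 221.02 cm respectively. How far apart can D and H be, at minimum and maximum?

188.32 ≤ DH ≤ 1004.82 cm

The maximum is all hops collinear in one direction: 596.57 + 26.65 + 160.58 + 221.02 = 1004.82.
The longest hop is 596.57; the others sum to 408.25. Folding the others back against it leaves at least 596.57 − 408.25 = 188.32.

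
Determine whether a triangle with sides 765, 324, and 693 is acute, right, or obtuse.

Compare the square of the longest side to the sum of squares of the other two: 324² + 693² = 585225 = 765².

right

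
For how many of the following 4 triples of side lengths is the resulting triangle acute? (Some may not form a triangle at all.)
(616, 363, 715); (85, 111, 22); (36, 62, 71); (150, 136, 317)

(616,363,715): 363²+616² = 511225 = 715² → right
(85,111,22): 22+85 ≤ 111, not a triangle
(36,62,71): 36²+62² = 5140 > 5041 = 71² → acute
(150,136,317): 136+150 ≤ 317, not a triangle
1 of the 4 is acute.

1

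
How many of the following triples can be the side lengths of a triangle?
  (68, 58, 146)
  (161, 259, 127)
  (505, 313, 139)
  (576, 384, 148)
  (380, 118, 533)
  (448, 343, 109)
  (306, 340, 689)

2

(58,68,146): 58+68 ≤ 146 → not valid
(127,161,259): 127+161 > 259 → valid
(139,313,505): 139+313 ≤ 505 → not valid
(148,384,576): 148+384 ≤ 576 → not valid
(118,380,533): 118+380 ≤ 533 → not valid
(109,343,448): 109+343 > 448 → valid
(306,340,689): 306+340 ≤ 689 → not valid
2 of the 7 triples form a triangle.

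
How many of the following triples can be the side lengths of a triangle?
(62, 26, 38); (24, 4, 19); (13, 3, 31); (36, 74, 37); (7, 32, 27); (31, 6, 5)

(26,38,62): 26+38 > 62 → valid
(4,19,24): 4+19 ≤ 24 → not valid
(3,13,31): 3+13 ≤ 31 → not valid
(36,37,74): 36+37 ≤ 74 → not valid
(7,27,32): 7+27 > 32 → valid
(5,6,31): 5+6 ≤ 31 → not valid
2 of the 6 triples form a triangle.

2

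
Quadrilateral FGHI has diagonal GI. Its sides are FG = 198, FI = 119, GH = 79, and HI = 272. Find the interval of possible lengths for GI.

193 < GI < 317

From triangle FGI: |198 − 119| < GI < 198 + 119, i.e. 79 < GI < 317.
From triangle HGI: 193 < GI < 351.
Both must hold, so GI lies in the intersection.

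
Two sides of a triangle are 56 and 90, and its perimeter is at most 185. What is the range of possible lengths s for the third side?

Triangle inequality alone gives 34 < s < 146.
The perimeter condition gives s ≤ 185 − 56 − 90 = 39.
Intersecting the two: 34 < s ≤ 39.

34 < s ≤ 39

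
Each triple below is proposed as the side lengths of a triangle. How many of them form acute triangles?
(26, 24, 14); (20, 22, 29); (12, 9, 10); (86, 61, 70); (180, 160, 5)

4

(26,24,14): 14²+24² = 772 > 676 = 26² → acute
(20,22,29): 20²+22² = 884 > 841 = 29² → acute
(12,9,10): 9²+10² = 181 > 144 = 12² → acute
(86,61,70): 61²+70² = 8621 > 7396 = 86² → acute
(180,160,5): 5+160 ≤ 180, not a triangle
4 of the 5 are acute.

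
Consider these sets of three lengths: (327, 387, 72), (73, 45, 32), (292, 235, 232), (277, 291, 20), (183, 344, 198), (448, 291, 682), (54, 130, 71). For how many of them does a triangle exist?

(72,327,387): 72+327 > 387 → valid
(32,45,73): 32+45 > 73 → valid
(232,235,292): 232+235 > 292 → valid
(20,277,291): 20+277 > 291 → valid
(183,198,344): 183+198 > 344 → valid
(291,448,682): 291+448 > 682 → valid
(54,71,130): 54+71 ≤ 130 → not valid
6 of the 7 triples form a triangle.

6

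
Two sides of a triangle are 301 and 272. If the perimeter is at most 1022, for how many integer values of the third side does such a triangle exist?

420

Triangle inequality: 29 < x < 573. Perimeter ≤ 1022 gives x ≤ 1022 − 301 − 272 = 449.
So 29 < x ≤ 449; integers 30 through 449: 420 values.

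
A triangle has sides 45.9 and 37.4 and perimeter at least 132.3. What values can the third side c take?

49.0 ≤ c < 83.3

Triangle inequality alone gives 8.5 < c < 83.3.
The perimeter condition gives c ≥ 132.3 − 45.9 − 37.4 = 49.0.
Intersecting the two: 49.0 ≤ c < 83.3.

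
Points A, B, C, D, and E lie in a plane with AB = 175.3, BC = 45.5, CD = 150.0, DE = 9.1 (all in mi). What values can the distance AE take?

0 ≤ AE ≤ 379.9 mi

The maximum is all hops collinear in one direction: 175.3 + 45.5 + 150.0 + 9.1 = 379.9.
The longest hop is 175.3; the others sum to 204.6. Since 175.3 ≤ 204.6, the path can fold back on itself completely, so the minimum distance is 0.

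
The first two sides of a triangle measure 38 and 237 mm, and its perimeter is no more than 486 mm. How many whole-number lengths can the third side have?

12

Triangle inequality: 199 < x < 275. Perimeter ≤ 486 gives x ≤ 486 − 38 − 237 = 211.
So 199 < x ≤ 211; integers 200 through 211: 12 values.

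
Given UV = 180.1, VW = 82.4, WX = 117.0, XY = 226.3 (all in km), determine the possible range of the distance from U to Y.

The maximum is all hops collinear in one direction: 180.1 + 82.4 + 117.0 + 226.3 = 605.8.
The longest hop is 226.3; the others sum to 379.5. Since 226.3 ≤ 379.5, the path can fold back on itself completely, so the minimum distance is 0.

0 ≤ UY ≤ 605.8 km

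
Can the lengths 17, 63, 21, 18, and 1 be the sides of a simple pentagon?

For a pentagon, each side must be shorter than the sum of the others.
Here the longest side is 63, but the remaining 4 sides sum to only 57.

No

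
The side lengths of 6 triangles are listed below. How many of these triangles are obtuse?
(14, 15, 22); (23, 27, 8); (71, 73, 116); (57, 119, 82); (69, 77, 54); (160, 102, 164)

(14,15,22): 14²+15² = 421 < 484 = 22² → obtuse
(23,27,8): 8²+23² = 593 < 729 = 27² → obtuse
(71,73,116): 71²+73² = 10370 < 13456 = 116² → obtuse
(57,119,82): 57²+82² = 9973 < 14161 = 119² → obtuse
(69,77,54): 54²+69² = 7677 > 5929 = 77² → acute
(160,102,164): 102²+160² = 36004 > 26896 = 164² → acute
4 of the 6 are obtuse.

4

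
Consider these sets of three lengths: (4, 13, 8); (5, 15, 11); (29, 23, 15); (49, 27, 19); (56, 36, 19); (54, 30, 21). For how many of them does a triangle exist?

2

(4,8,13): 4+8 ≤ 13 → not valid
(5,11,15): 5+11 > 15 → valid
(15,23,29): 15+23 > 29 → valid
(19,27,49): 19+27 ≤ 49 → not valid
(19,36,56): 19+36 ≤ 56 → not valid
(21,30,54): 21+30 ≤ 54 → not valid
2 of the 6 triples form a triangle.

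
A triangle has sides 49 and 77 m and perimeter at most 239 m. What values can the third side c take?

28 < c ≤ 113 m

Triangle inequality alone gives 28 < c < 126.
The perimeter condition gives c ≤ 239 − 49 − 77 = 113.
Intersecting the two: 28 < c ≤ 113.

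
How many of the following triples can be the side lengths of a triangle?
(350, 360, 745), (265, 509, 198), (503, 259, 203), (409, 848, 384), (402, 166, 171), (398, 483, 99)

(350,360,745): 350+360 ≤ 745 → not valid
(198,265,509): 198+265 ≤ 509 → not valid
(203,259,503): 203+259 ≤ 503 → not valid
(384,409,848): 384+409 ≤ 848 → not valid
(166,171,402): 166+171 ≤ 402 → not valid
(99,398,483): 99+398 > 483 → valid
1 of the 6 triples forms a triangle.

1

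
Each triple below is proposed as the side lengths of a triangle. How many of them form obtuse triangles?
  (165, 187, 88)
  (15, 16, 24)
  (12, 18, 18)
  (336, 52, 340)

1

(165,187,88): 88²+165² = 34969 = 187² → right
(15,16,24): 15²+16² = 481 < 576 = 24² → obtuse
(12,18,18): 12²+18² = 468 > 324 = 18² → acute
(336,52,340): 52²+336² = 115600 = 340² → right
1 of the 4 is obtuse.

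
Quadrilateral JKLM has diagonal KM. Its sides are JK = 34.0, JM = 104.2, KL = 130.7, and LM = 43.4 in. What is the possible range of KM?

From triangle JKM: |34.0 − 104.2| < KM < 34.0 + 104.2, i.e. 70.2 < KM < 138.2.
From triangle LKM: 87.3 < KM < 174.1.
Both must hold, so KM lies in the intersection.

87.3 < KM < 138.2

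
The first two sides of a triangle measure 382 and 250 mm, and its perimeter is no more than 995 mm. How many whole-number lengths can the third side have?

Triangle inequality: 132 < x < 632. Perimeter ≤ 995 gives x ≤ 995 − 382 − 250 = 363.
So 132 < x ≤ 363; integers 133 through 363: 231 values.

231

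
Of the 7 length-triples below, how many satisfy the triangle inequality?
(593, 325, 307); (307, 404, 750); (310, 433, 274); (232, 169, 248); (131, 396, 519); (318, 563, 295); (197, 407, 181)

(307,325,593): 307+325 > 593 → valid
(307,404,750): 307+404 ≤ 750 → not valid
(274,310,433): 274+310 > 433 → valid
(169,232,248): 169+232 > 248 → valid
(131,396,519): 131+396 > 519 → valid
(295,318,563): 295+318 > 563 → valid
(181,197,407): 181+197 ≤ 407 → not valid
5 of the 7 triples form a triangle.

5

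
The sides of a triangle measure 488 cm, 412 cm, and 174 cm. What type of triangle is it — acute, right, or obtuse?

Compare the square of the longest side to the sum of squares of the other two: 174² + 412² = 200020 < 238144 = 488².

obtuse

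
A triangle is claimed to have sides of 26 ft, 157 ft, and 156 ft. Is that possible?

The longest side is 157, and the other two sum to 182.
Since 182 > 157, the triangle inequality holds.

Yes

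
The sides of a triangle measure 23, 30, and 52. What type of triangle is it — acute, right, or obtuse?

Compare the square of the longest side to the sum of squares of the other two: 23² + 30² = 1429 < 2704 = 52².

obtuse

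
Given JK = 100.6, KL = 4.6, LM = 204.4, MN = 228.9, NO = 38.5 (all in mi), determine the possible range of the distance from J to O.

The maximum is all hops collinear in one direction: 100.6 + 4.6 + 204.4 + 228.9 + 38.5 = 577.0.
The longest hop is 228.9; the others sum to 348.1. Since 228.9 ≤ 348.1, the path can fold back on itself completely, so the minimum distance is 0.

0 ≤ JO ≤ 577.0 mi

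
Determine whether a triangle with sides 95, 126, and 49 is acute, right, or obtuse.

Compare the square of the longest side to the sum of squares of the other two: 49² + 95² = 11426 < 15876 = 126².

obtuse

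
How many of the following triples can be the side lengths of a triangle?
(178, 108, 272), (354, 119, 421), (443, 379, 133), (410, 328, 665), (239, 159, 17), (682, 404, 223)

4

(108,178,272): 108+178 > 272 → valid
(119,354,421): 119+354 > 421 → valid
(133,379,443): 133+379 > 443 → valid
(328,410,665): 328+410 > 665 → valid
(17,159,239): 17+159 ≤ 239 → not valid
(223,404,682): 223+404 ≤ 682 → not valid
4 of the 6 triples form a triangle.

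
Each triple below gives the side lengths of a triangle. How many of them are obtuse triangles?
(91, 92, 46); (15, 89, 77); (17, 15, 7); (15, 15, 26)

(91,92,46): 46²+91² = 10397 > 8464 = 92² → acute
(15,89,77): 15²+77² = 6154 < 7921 = 89² → obtuse
(17,15,7): 7²+15² = 274 < 289 = 17² → obtuse
(15,15,26): 15²+15² = 450 < 676 = 26² → obtuse
3 of the 4 are obtuse.

3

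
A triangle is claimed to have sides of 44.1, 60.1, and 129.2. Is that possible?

No

The longest side is 129.2, but the other two sum to only 104.2.
104.2 < 129.2, so the triangle inequality fails.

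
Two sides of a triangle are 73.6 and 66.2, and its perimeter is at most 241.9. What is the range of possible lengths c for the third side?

7.4 < c ≤ 102.1

Triangle inequality alone gives 7.4 < c < 139.8.
The perimeter condition gives c ≤ 241.9 − 73.6 − 66.2 = 102.1.
Intersecting the two: 7.4 < c ≤ 102.1.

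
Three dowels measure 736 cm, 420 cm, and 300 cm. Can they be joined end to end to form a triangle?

No

The longest side is 736, but the other two sum to only 720.
720 < 736, so the triangle inequality fails.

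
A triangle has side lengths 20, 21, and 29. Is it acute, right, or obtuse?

Compare the square of the longest side to the sum of squares of the other two: 20² + 21² = 841 = 29².

right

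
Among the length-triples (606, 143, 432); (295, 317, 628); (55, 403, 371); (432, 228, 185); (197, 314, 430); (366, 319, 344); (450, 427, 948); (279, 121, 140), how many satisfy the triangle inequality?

(143,432,606): 143+432 ≤ 606 → not valid
(295,317,628): 295+317 ≤ 628 → not valid
(55,371,403): 55+371 > 403 → valid
(185,228,432): 185+228 ≤ 432 → not valid
(197,314,430): 197+314 > 430 → valid
(319,344,366): 319+344 > 366 → valid
(427,450,948): 427+450 ≤ 948 → not valid
(121,140,279): 121+140 ≤ 279 → not valid
3 of the 8 triples form a triangle.

3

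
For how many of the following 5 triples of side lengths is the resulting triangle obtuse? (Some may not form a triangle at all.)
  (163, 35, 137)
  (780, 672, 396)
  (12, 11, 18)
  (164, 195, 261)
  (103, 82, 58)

(163,35,137): 35²+137² = 19994 < 26569 = 163² → obtuse
(780,672,396): 396²+672² = 608400 = 780² → right
(12,11,18): 11²+12² = 265 < 324 = 18² → obtuse
(164,195,261): 164²+195² = 64921 < 68121 = 261² → obtuse
(103,82,58): 58²+82² = 10088 < 10609 = 103² → obtuse
4 of the 5 are obtuse.

4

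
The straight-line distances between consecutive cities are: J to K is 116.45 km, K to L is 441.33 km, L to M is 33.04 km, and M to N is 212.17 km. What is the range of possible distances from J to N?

79.67 ≤ JN ≤ 802.99 km

The maximum is all hops collinear in one direction: 116.45 + 441.33 + 33.04 + 212.17 = 802.99.
The longest hop is 441.33; the others sum to 361.66. Folding the others back against it leaves at least 441.33 − 361.66 = 79.67.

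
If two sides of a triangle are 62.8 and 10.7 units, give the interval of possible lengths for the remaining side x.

By the triangle inequality, x must be less than 62.8 + 10.7 = 73.5 and greater than |62.8 − 10.7| = 52.1.

52.1 < x < 73.5 (units)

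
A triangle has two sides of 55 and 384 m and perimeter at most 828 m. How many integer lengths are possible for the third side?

Triangle inequality: 329 < x < 439. Perimeter ≤ 828 gives x ≤ 828 − 55 − 384 = 389.
So 329 < x ≤ 389; integers 330 through 389: 60 values.

60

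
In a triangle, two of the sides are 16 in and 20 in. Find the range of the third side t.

By the triangle inequality, t must be less than 16 + 20 = 36 and greater than |16 − 20| = 4.

4 < t < 36 (in)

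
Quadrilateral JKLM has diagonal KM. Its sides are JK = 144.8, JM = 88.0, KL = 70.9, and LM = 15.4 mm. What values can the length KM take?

From triangle JKM: |144.8 − 88.0| < KM < 144.8 + 88.0, i.e. 56.8 < KM < 232.8.
From triangle LKM: 55.5 < KM < 86.3.
Both must hold, so KM lies in the intersection.

56.8 < KM < 86.3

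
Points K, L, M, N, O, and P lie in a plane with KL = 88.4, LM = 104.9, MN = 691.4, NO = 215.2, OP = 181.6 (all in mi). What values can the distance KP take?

101.3 ≤ KP ≤ 1281.5 mi

The maximum is all hops collinear in one direction: 88.4 + 104.9 + 691.4 + 215.2 + 181.6 = 1281.5.
The longest hop is 691.4; the others sum to 590.1. Folding the others back against it leaves at least 691.4 − 590.1 = 101.3.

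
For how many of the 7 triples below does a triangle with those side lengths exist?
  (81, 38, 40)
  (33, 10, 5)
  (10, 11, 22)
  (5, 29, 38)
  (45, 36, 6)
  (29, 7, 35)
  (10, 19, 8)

1

(38,40,81): 38+40 ≤ 81 → not valid
(5,10,33): 5+10 ≤ 33 → not valid
(10,11,22): 10+11 ≤ 22 → not valid
(5,29,38): 5+29 ≤ 38 → not valid
(6,36,45): 6+36 ≤ 45 → not valid
(7,29,35): 7+29 > 35 → valid
(8,10,19): 8+10 ≤ 19 → not valid
1 of the 7 triples forms a triangle.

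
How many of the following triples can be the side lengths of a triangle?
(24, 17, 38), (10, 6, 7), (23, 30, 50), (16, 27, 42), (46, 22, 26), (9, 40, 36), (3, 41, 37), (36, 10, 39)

7

(17,24,38): 17+24 > 38 → valid
(6,7,10): 6+7 > 10 → valid
(23,30,50): 23+30 > 50 → valid
(16,27,42): 16+27 > 42 → valid
(22,26,46): 22+26 > 46 → valid
(9,36,40): 9+36 > 40 → valid
(3,37,41): 3+37 ≤ 41 → not valid
(10,36,39): 10+36 > 39 → valid
7 of the 8 triples form a triangle.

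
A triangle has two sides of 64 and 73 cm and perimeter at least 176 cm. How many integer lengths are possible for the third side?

Triangle inequality: 9 < x < 137. Perimeter ≥ 176 gives x ≥ 176 − 64 − 73 = 39.
So 39 ≤ x < 137; integers 39 through 136: 98 values.

98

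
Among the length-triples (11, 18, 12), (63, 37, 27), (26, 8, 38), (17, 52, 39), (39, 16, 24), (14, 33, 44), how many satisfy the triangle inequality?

(11,12,18): 11+12 > 18 → valid
(27,37,63): 27+37 > 63 → valid
(8,26,38): 8+26 ≤ 38 → not valid
(17,39,52): 17+39 > 52 → valid
(16,24,39): 16+24 > 39 → valid
(14,33,44): 14+33 > 44 → valid
5 of the 6 triples form a triangle.

5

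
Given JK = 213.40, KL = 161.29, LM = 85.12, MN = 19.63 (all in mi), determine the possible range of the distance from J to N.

0 ≤ JN ≤ 479.44 mi

The maximum is all hops collinear in one direction: 213.40 + 161.29 + 85.12 + 19.63 = 479.44.
The longest hop is 213.40; the others sum to 266.04. Since 213.40 ≤ 266.04, the path can fold back on itself completely, so the minimum distance is 0.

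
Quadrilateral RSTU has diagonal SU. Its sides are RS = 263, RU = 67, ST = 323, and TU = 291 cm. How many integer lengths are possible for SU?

133

From triangle RSU: 196 < SU < 330.
From triangle TSU: 32 < SU < 614.
Intersection: 196 < SU < 330, so integers 197 through 329: 133 values.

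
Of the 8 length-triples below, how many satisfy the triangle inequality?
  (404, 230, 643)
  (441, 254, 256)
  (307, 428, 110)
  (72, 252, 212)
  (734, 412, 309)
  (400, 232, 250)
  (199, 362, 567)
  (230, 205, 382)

(230,404,643): 230+404 ≤ 643 → not valid
(254,256,441): 254+256 > 441 → valid
(110,307,428): 110+307 ≤ 428 → not valid
(72,212,252): 72+212 > 252 → valid
(309,412,734): 309+412 ≤ 734 → not valid
(232,250,400): 232+250 > 400 → valid
(199,362,567): 199+362 ≤ 567 → not valid
(205,230,382): 205+230 > 382 → valid
4 of the 8 triples form a triangle.

4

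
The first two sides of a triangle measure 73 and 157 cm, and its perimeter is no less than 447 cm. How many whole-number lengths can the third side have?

Triangle inequality: 84 < x < 230. Perimeter ≥ 447 gives x ≥ 447 − 73 − 157 = 217.
So 217 ≤ x < 230; integers 217 through 229: 13 values.

13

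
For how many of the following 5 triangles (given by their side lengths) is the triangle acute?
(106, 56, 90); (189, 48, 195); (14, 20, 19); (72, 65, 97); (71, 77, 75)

2

(106,56,90): 56²+90² = 11236 = 106² → right
(189,48,195): 48²+189² = 38025 = 195² → right
(14,20,19): 14²+19² = 557 > 400 = 20² → acute
(72,65,97): 65²+72² = 9409 = 97² → right
(71,77,75): 71²+75² = 10666 > 5929 = 77² → acute
2 of the 5 are acute.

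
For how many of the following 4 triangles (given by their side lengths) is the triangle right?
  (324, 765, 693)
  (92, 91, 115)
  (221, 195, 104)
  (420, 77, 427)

(324,765,693): 324²+693² = 585225 = 765² → right
(92,91,115): 91²+92² = 16745 > 13225 = 115² → acute
(221,195,104): 104²+195² = 48841 = 221² → right
(420,77,427): 77²+420² = 182329 = 427² → right
3 of the 4 are right.

3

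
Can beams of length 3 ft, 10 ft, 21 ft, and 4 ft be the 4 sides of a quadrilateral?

No

For a quadrilateral, each side must be shorter than the sum of the others.
Here the longest side is 21, but the remaining 3 sides sum to only 17.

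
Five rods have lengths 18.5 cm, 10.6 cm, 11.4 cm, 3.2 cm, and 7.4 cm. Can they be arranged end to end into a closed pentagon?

A pentagon exists iff every side is shorter than the sum of the others — equivalently, the longest side is less than the sum of the rest.
Longest side 18.5 < 32.6 (sum of the remaining 4), so yes.

Yes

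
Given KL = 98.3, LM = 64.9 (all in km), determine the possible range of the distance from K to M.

By the triangle inequality, |98.3 − 64.9| ≤ KM ≤ 98.3 + 64.9.

33.4 ≤ KM ≤ 163.2 km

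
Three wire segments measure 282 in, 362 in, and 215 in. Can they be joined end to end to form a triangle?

Yes

The longest side is 362, and the other two sum to 497.
Since 497 > 362, the triangle inequality holds.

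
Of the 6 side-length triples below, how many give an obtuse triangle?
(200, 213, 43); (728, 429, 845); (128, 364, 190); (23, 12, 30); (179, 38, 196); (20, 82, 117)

(200,213,43): 43²+200² = 41849 < 45369 = 213² → obtuse
(728,429,845): 429²+728² = 714025 = 845² → right
(128,364,190): 128+190 ≤ 364, not a triangle
(23,12,30): 12²+23² = 673 < 900 = 30² → obtuse
(179,38,196): 38²+179² = 33485 < 38416 = 196² → obtuse
(20,82,117): 20+82 ≤ 117, not a triangle
3 of the 6 are obtuse.

3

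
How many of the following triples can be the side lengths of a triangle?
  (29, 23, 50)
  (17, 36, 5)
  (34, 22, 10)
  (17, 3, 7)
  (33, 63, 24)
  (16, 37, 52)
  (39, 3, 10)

2

(23,29,50): 23+29 > 50 → valid
(5,17,36): 5+17 ≤ 36 → not valid
(10,22,34): 10+22 ≤ 34 → not valid
(3,7,17): 3+7 ≤ 17 → not valid
(24,33,63): 24+33 ≤ 63 → not valid
(16,37,52): 16+37 > 52 → valid
(3,10,39): 3+10 ≤ 39 → not valid
2 of the 7 triples form a triangle.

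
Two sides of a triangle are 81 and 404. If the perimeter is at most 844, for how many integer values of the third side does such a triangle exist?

36

Triangle inequality: 323 < x < 485. Perimeter ≤ 844 gives x ≤ 844 − 81 − 404 = 359.
So 323 < x ≤ 359; integers 324 through 359: 36 values.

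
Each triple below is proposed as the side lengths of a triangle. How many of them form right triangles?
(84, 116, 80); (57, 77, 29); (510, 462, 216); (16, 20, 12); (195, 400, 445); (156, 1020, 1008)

(84,116,80): 80²+84² = 13456 = 116² → right
(57,77,29): 29²+57² = 4090 < 5929 = 77² → obtuse
(510,462,216): 216²+462² = 260100 = 510² → right
(16,20,12): 12²+16² = 400 = 20² → right
(195,400,445): 195²+400² = 198025 = 445² → right
(156,1020,1008): 156²+1008² = 1040400 = 1020² → right
5 of the 6 are right.

5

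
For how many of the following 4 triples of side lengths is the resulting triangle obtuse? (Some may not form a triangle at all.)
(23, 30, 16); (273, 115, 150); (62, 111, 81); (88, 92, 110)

(23,30,16): 16²+23² = 785 < 900 = 30² → obtuse
(273,115,150): 115+150 ≤ 273, not a triangle
(62,111,81): 62²+81² = 10405 < 12321 = 111² → obtuse
(88,92,110): 88²+92² = 16208 > 12100 = 110² → acute
2 of the 4 are obtuse.

2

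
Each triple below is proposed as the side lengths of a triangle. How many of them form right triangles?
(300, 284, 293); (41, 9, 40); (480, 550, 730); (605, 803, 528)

(300,284,293): 284²+293² = 166505 > 90000 = 300² → acute
(41,9,40): 9²+40² = 1681 = 41² → right
(480,550,730): 480²+550² = 532900 = 730² → right
(605,803,528): 528²+605² = 644809 = 803² → right
3 of the 4 are right.

3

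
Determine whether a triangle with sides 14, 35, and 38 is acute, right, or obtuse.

Compare the square of the longest side to the sum of squares of the other two: 14² + 35² = 1421 < 1444 = 38².

obtuse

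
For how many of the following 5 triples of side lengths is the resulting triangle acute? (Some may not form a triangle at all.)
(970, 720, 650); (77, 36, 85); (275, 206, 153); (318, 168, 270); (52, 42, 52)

(970,720,650): 650²+720² = 940900 = 970² → right
(77,36,85): 36²+77² = 7225 = 85² → right
(275,206,153): 153²+206² = 65845 < 75625 = 275² → obtuse
(318,168,270): 168²+270² = 101124 = 318² → right
(52,42,52): 42²+52² = 4468 > 2704 = 52² → acute
1 of the 5 is acute.

1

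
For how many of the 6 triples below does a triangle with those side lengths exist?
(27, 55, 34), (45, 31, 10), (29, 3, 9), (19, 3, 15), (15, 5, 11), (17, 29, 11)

(27,34,55): 27+34 > 55 → valid
(10,31,45): 10+31 ≤ 45 → not valid
(3,9,29): 3+9 ≤ 29 → not valid
(3,15,19): 3+15 ≤ 19 → not valid
(5,11,15): 5+11 > 15 → valid
(11,17,29): 11+17 ≤ 29 → not valid
2 of the 6 triples form a triangle.

2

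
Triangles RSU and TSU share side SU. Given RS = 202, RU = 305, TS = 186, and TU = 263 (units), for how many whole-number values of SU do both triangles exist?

From triangle RSU: 103 < SU < 507.
From triangle TSU: 77 < SU < 449.
Intersection: 103 < SU < 449, so integers 104 through 448: 345 values.

345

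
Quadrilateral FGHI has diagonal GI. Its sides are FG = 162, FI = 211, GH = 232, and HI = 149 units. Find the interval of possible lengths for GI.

From triangle FGI: |162 − 211| < GI < 162 + 211, i.e. 49 < GI < 373.
From triangle HGI: 83 < GI < 381.
Both must hold, so GI lies in the intersection.

83 < GI < 373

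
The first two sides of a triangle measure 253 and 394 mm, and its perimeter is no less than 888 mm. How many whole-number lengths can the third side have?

406

Triangle inequality: 141 < x < 647. Perimeter ≥ 888 gives x ≥ 888 − 253 − 394 = 241.
So 241 ≤ x < 647; integers 241 through 646: 406 values.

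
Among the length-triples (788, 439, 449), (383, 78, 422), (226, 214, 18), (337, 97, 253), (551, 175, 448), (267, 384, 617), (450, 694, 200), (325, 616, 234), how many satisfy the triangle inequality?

(439,449,788): 439+449 > 788 → valid
(78,383,422): 78+383 > 422 → valid
(18,214,226): 18+214 > 226 → valid
(97,253,337): 97+253 > 337 → valid
(175,448,551): 175+448 > 551 → valid
(267,384,617): 267+384 > 617 → valid
(200,450,694): 200+450 ≤ 694 → not valid
(234,325,616): 234+325 ≤ 616 → not valid
6 of the 8 triples form a triangle.

6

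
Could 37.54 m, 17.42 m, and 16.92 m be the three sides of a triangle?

The longest side is 37.54, but the other two sum to only 34.34.
34.34 < 37.54, so the triangle inequality fails.

No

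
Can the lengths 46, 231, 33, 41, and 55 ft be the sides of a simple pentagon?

For a pentagon, each side must be shorter than the sum of the others.
Here the longest side is 231, but the remaining 4 sides sum to only 175.

No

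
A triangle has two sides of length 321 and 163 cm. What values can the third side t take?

By the triangle inequality, t must be less than 321 + 163 = 484 and greater than |321 − 163| = 158.

158 < t < 484 (cm)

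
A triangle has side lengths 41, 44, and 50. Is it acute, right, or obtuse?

acute

Compare the square of the longest side to the sum of squares of the other two: 41² + 44² = 3617 > 2500 = 50².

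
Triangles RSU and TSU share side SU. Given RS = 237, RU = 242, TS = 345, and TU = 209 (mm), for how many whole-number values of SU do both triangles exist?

From triangle RSU: 5 < SU < 479.
From triangle TSU: 136 < SU < 554.
Intersection: 136 < SU < 479, so integers 137 through 478: 342 values.

342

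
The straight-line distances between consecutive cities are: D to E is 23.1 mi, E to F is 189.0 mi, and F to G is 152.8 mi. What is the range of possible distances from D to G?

13.1 ≤ DG ≤ 364.9 mi

The maximum is all hops collinear in one direction: 23.1 + 189.0 + 152.8 = 364.9.
The longest hop is 189.0; the others sum to 175.9. Folding the others back against it leaves at least 189.0 − 175.9 = 13.1.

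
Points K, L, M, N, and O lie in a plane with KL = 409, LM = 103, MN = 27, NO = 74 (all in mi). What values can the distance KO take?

The maximum is all hops collinear in one direction: 409 + 103 + 27 + 74 = 613.
The longest hop is 409; the others sum to 204. Folding the others back against it leaves at least 409 − 204 = 205.

205 ≤ KO ≤ 613 mi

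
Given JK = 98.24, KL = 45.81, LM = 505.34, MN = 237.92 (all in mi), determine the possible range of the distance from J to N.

123.37 ≤ JN ≤ 887.31 mi

The maximum is all hops collinear in one direction: 98.24 + 45.81 + 505.34 + 237.92 = 887.31.
The longest hop is 505.34; the others sum to 381.97. Folding the others back against it leaves at least 505.34 − 381.97 = 123.37.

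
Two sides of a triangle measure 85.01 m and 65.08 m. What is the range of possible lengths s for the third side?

By the triangle inequality, s must be less than 85.01 + 65.08 = 150.09 and greater than |85.01 − 65.08| = 19.93.

19.93 < s < 150.09 (m)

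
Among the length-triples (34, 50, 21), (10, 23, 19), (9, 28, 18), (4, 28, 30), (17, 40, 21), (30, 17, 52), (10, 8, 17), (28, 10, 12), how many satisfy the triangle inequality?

(21,34,50): 21+34 > 50 → valid
(10,19,23): 10+19 > 23 → valid
(9,18,28): 9+18 ≤ 28 → not valid
(4,28,30): 4+28 > 30 → valid
(17,21,40): 17+21 ≤ 40 → not valid
(17,30,52): 17+30 ≤ 52 → not valid
(8,10,17): 8+10 > 17 → valid
(10,12,28): 10+12 ≤ 28 → not valid
4 of the 8 triples form a triangle.

4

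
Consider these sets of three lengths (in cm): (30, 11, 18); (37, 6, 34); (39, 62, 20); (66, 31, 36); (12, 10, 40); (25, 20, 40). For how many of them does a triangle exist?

(11,18,30): 11+18 ≤ 30 → not valid
(6,34,37): 6+34 > 37 → valid
(20,39,62): 20+39 ≤ 62 → not valid
(31,36,66): 31+36 > 66 → valid
(10,12,40): 10+12 ≤ 40 → not valid
(20,25,40): 20+25 > 40 → valid
3 of the 6 triples form a triangle.

3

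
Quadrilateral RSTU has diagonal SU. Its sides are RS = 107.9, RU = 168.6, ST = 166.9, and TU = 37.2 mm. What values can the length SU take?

129.7 < SU < 204.1

From triangle RSU: |107.9 − 168.6| < SU < 107.9 + 168.6, i.e. 60.7 < SU < 276.5.
From triangle TSU: 129.7 < SU < 204.1.
Both must hold, so SU lies in the intersection.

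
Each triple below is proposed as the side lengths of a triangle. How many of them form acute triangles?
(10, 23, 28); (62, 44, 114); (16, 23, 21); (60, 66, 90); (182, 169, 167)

(10,23,28): 10²+23² = 629 < 784 = 28² → obtuse
(62,44,114): 44+62 ≤ 114, not a triangle
(16,23,21): 16²+21² = 697 > 529 = 23² → acute
(60,66,90): 60²+66² = 7956 < 8100 = 90² → obtuse
(182,169,167): 167²+169² = 56450 > 33124 = 182² → acute
2 of the 5 are acute.

2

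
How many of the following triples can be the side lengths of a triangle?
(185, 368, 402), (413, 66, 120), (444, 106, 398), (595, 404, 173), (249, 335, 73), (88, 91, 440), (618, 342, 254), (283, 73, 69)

2

(185,368,402): 185+368 > 402 → valid
(66,120,413): 66+120 ≤ 413 → not valid
(106,398,444): 106+398 > 444 → valid
(173,404,595): 173+404 ≤ 595 → not valid
(73,249,335): 73+249 ≤ 335 → not valid
(88,91,440): 88+91 ≤ 440 → not valid
(254,342,618): 254+342 ≤ 618 → not valid
(69,73,283): 69+73 ≤ 283 → not valid
2 of the 8 triples form a triangle.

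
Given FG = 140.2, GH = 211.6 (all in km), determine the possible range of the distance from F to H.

By the triangle inequality, |140.2 − 211.6| ≤ FH ≤ 140.2 + 211.6.

71.4 ≤ FH ≤ 351.8 km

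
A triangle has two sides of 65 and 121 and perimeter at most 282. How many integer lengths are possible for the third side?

Triangle inequality: 56 < x < 186. Perimeter ≤ 282 gives x ≤ 282 − 65 − 121 = 96.
So 56 < x ≤ 96; integers 57 through 96: 40 values.

40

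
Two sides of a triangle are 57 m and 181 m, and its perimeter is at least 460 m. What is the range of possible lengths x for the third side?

Triangle inequality alone gives 124 < x < 238.
The perimeter condition gives x ≥ 460 − 57 − 181 = 222.
Intersecting the two: 222 ≤ x < 238.

222 ≤ x < 238 m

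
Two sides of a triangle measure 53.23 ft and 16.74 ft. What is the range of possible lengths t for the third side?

By the triangle inequality, t must be less than 53.23 + 16.74 = 69.97 and greater than |53.23 − 16.74| = 36.49.

36.49 < t < 69.97 (ft)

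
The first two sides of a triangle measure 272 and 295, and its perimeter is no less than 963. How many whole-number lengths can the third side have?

Triangle inequality: 23 < x < 567. Perimeter ≥ 963 gives x ≥ 963 − 272 − 295 = 396.
So 396 ≤ x < 567; integers 396 through 566: 171 values.

171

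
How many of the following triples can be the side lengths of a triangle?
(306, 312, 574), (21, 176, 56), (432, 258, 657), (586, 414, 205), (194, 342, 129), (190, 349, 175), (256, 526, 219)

4

(306,312,574): 306+312 > 574 → valid
(21,56,176): 21+56 ≤ 176 → not valid
(258,432,657): 258+432 > 657 → valid
(205,414,586): 205+414 > 586 → valid
(129,194,342): 129+194 ≤ 342 → not valid
(175,190,349): 175+190 > 349 → valid
(219,256,526): 219+256 ≤ 526 → not valid
4 of the 7 triples form a triangle.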